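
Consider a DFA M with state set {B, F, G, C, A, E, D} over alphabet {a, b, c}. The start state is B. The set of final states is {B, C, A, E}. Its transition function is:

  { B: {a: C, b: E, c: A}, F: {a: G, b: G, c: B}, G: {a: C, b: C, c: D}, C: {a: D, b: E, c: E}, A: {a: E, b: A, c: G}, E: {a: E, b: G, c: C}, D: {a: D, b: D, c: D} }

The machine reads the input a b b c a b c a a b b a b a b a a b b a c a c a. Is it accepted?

No

start at B
read 'a': B → C
read 'b': C → E
read 'b': E → G
read 'c': G → D
read 'a': D → D
read 'b': D → D
read 'c': D → D
read 'a': D → D
read 'a': D → D
read 'b': D → D
read 'b': D → D
read 'a': D → D
read 'b': D → D
read 'a': D → D
read 'b': D → D
read 'a': D → D
read 'a': D → D
read 'b': D → D
read 'b': D → D
read 'a': D → D
read 'c': D → D
read 'a': D → D
read 'c': D → D
read 'a': D → D
End state D is not accepting.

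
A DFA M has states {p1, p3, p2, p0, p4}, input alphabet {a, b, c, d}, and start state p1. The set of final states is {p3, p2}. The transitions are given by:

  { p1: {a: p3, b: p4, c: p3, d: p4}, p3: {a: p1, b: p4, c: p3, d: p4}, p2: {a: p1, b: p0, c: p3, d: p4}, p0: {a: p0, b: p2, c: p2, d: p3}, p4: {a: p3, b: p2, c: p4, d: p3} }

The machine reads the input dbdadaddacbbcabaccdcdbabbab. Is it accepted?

No

start at p1
read 'd': p1 → p4
read 'b': p4 → p2
read 'd': p2 → p4
read 'a': p4 → p3
read 'd': p3 → p4
read 'a': p4 → p3
read 'd': p3 → p4
read 'd': p4 → p3
read 'a': p3 → p1
read 'c': p1 → p3
read 'b': p3 → p4
read 'b': p4 → p2
read 'c': p2 → p3
read 'a': p3 → p1
read 'b': p1 → p4
read 'a': p4 → p3
read 'c': p3 → p3
read 'c': p3 → p3
read 'd': p3 → p4
read 'c': p4 → p4
read 'd': p4 → p3
read 'b': p3 → p4
read 'a': p4 → p3
read 'b': p3 → p4
read 'b': p4 → p2
read 'a': p2 → p1
read 'b': p1 → p4
End state p4 is not accepting.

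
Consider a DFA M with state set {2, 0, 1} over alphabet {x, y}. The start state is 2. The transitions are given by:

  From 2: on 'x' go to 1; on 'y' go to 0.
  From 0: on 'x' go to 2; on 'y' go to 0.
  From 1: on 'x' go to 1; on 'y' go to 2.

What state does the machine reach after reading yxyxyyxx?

start at 2
read 'y': 2 → 0
read 'x': 0 → 2
read 'y': 2 → 0
read 'x': 0 → 2
read 'y': 2 → 0
read 'y': 0 → 0
read 'x': 0 → 2
read 'x': 2 → 1

1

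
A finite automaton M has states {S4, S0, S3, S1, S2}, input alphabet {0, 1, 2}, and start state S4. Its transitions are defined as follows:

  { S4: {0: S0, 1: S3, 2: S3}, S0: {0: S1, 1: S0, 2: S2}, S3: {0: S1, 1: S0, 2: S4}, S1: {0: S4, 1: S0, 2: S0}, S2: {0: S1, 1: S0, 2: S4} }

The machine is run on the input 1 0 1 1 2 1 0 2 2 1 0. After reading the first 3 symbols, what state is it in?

S0

S4 → S3 → S1 → S0
After 3 symbols: S0.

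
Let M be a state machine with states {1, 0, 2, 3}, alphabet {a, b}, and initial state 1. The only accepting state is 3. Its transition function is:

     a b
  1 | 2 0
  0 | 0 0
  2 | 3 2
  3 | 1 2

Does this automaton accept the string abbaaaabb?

Trace: 1 -a-> 2 -b-> 2 -b-> 2 -a-> 3 -a-> 1 -a-> 2 -a-> 3 -b-> 2 -b-> 2
End state 2 is not accepting.

No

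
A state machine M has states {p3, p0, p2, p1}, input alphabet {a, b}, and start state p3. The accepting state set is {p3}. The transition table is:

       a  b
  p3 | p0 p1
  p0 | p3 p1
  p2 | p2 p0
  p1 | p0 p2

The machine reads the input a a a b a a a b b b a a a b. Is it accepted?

start at p3
read 'a': p3 → p0
read 'a': p0 → p3
read 'a': p3 → p0
read 'b': p0 → p1
read 'a': p1 → p0
read 'a': p0 → p3
read 'a': p3 → p0
read 'b': p0 → p1
read 'b': p1 → p2
read 'b': p2 → p0
read 'a': p0 → p3
read 'a': p3 → p0
read 'a': p0 → p3
read 'b': p3 → p1
End state p1 is not accepting.

No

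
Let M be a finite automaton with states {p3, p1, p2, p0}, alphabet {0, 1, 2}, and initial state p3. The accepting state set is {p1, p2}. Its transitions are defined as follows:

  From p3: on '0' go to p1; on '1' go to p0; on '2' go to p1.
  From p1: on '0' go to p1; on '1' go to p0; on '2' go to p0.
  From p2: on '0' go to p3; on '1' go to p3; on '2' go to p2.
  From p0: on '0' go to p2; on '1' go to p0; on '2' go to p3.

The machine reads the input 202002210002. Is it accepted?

No

p3 → p1 → p1 → p0 → p2 → p3 → p1 → p0 → p0 → p2 → p3 → p1 → p0
End state p0 is not accepting.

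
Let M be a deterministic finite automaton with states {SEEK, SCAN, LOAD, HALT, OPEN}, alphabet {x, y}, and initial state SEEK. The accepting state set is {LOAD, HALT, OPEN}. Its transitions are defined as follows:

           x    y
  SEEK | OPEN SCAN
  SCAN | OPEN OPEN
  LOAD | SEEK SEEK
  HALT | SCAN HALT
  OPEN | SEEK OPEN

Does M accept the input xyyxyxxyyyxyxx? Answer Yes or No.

No

start at SEEK
read 'x': SEEK → OPEN
read 'y': OPEN → OPEN
read 'y': OPEN → OPEN
read 'x': OPEN → SEEK
read 'y': SEEK → SCAN
read 'x': SCAN → OPEN
read 'x': OPEN → SEEK
read 'y': SEEK → SCAN
read 'y': SCAN → OPEN
read 'y': OPEN → OPEN
read 'x': OPEN → SEEK
read 'y': SEEK → SCAN
read 'x': SCAN → OPEN
read 'x': OPEN → SEEK
End state SEEK is not accepting.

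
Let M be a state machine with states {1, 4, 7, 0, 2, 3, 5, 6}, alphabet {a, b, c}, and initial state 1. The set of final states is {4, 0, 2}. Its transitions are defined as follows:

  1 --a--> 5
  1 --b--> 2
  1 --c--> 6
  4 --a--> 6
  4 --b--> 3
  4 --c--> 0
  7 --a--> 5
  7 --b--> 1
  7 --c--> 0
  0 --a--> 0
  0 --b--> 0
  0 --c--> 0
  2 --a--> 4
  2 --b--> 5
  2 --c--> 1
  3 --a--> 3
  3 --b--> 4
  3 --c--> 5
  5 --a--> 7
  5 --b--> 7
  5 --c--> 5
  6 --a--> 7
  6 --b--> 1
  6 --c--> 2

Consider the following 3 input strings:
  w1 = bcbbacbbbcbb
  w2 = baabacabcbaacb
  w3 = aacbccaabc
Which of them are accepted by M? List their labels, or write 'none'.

w1, w2, w3

w1: 1 → 2 → 1 → 2 → 5 → 7 → 0 → 0 → 0 → 0 → 0 → 0 → 0  → end 0, accepted
w2: 1 → 2 → 4 → 6 → 1 → 5 → 5 → 7 → 1 → 6 → 1 → 5 → 7 → 0 → 0  → end 0, accepted
w3: 1 → 5 → 7 → 0 → 0 → 0 → 0 → 0 → 0 → 0 → 0  → end 0, accepted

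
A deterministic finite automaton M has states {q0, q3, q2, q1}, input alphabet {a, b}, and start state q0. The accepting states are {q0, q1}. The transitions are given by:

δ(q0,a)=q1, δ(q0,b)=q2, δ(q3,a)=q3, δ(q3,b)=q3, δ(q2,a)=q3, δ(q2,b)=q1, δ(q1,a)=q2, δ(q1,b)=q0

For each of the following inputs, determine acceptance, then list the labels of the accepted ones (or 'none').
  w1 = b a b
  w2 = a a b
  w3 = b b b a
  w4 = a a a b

w2, w3

w1: Trace: q0 -b-> q2 -a-> q3 -b-> q3  → end q3, rejected
w2: Trace: q0 -a-> q1 -a-> q2 -b-> q1  → end q1, accepted
w3: Trace: q0 -b-> q2 -b-> q1 -b-> q0 -a-> q1  → end q1, accepted
w4: Trace: q0 -a-> q1 -a-> q2 -a-> q3 -b-> q3  → end q3, rejected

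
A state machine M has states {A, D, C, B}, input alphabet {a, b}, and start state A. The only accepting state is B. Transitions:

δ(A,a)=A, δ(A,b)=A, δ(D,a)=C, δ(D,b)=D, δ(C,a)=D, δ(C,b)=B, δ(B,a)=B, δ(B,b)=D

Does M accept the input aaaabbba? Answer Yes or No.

A → A → A → A → A → A → A → A → A
End state A is not accepting.

No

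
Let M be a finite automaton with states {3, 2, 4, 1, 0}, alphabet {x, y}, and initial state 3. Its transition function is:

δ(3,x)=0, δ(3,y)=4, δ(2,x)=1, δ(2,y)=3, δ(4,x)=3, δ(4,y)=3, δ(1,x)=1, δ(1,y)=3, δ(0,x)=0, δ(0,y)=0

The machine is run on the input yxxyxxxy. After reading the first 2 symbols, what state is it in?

start at 3
read 'y': 3 → 4
read 'x': 4 → 3
After 2 symbols: 3.

3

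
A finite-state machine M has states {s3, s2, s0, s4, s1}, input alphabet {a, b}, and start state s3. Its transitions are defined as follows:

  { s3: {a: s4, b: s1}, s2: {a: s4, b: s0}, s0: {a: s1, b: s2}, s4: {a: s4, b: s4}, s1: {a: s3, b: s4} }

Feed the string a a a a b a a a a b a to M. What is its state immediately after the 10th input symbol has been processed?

start at s3
read 'a': s3 → s4
read 'a': s4 → s4
read 'a': s4 → s4
read 'a': s4 → s4
read 'b': s4 → s4
read 'a': s4 → s4
read 'a': s4 → s4
read 'a': s4 → s4
read 'a': s4 → s4
read 'b': s4 → s4
After 10 symbols: s4.

s4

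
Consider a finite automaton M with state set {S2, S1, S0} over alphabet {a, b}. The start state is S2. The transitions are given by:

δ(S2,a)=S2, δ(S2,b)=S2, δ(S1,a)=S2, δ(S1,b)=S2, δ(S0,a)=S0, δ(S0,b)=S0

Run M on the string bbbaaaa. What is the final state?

S2

Trace: S2 -b-> S2 -b-> S2 -b-> S2 -a-> S2 -a-> S2 -a-> S2 -a-> S2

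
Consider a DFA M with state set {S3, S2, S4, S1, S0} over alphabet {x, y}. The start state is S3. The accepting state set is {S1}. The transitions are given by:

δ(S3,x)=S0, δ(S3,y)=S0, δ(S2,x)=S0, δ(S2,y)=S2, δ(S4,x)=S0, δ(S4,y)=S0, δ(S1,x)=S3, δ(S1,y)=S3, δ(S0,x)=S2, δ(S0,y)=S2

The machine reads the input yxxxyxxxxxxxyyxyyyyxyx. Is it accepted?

No

Trace: S3 -y-> S0 -x-> S2 -x-> S0 -x-> S2 -y-> S2 -x-> S0 -x-> S2 -x-> S0 -x-> S2 -x-> S0 -x-> S2 -x-> S0 -y-> S2 -y-> S2 -x-> S0 -y-> S2 -y-> S2 -y-> S2 -y-> S2 -x-> S0 -y-> S2 -x-> S0
End state S0 is not accepting.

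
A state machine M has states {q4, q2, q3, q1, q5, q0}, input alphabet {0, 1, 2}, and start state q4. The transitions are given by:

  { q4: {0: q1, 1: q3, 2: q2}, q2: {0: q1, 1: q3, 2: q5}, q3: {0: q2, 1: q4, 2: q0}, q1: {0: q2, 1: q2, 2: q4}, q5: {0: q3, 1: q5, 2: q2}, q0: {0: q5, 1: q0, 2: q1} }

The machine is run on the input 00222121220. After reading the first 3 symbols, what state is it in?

start at q4
read '0': q4 → q1
read '0': q1 → q2
read '2': q2 → q5
After 3 symbols: q5.

q5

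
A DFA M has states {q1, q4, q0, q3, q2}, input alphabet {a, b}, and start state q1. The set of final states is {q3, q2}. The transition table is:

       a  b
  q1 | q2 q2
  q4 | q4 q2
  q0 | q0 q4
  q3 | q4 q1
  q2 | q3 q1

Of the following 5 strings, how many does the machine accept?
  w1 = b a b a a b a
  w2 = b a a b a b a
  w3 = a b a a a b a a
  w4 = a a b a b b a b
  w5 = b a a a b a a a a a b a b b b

w1: q1 → q2 → q3 → q1 → q2 → q3 → q1 → q2  → end q2, accepted
w2: q1 → q2 → q3 → q4 → q2 → q3 → q1 → q2  → end q2, accepted
w3: q1 → q2 → q1 → q2 → q3 → q4 → q2 → q3 → q4  → end q4, rejected
w4: q1 → q2 → q3 → q1 → q2 → q1 → q2 → q3 → q1  → end q1, rejected
w5: q1 → q2 → q3 → q4 → q4 → q2 → q3 → q4 → q4 → q4 → q4 → q2 → q3 → q1 → q2 → q1  → end q1, rejected

2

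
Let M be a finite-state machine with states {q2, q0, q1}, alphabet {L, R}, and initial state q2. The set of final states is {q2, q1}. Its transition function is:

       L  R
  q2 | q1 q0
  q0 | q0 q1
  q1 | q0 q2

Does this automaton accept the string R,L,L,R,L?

No

start at q2
read 'R': q2 → q0
read 'L': q0 → q0
read 'L': q0 → q0
read 'R': q0 → q1
read 'L': q1 → q0
End state q0 is not accepting.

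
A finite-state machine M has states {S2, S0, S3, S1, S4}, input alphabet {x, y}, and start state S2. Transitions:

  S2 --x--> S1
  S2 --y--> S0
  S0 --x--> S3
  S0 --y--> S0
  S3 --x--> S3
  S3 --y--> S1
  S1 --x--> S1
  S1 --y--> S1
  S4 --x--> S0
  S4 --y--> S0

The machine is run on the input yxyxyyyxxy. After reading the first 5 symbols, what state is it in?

S1

Trace: S2 -y-> S0 -x-> S3 -y-> S1 -x-> S1 -y-> S1
After 5 symbols: S1.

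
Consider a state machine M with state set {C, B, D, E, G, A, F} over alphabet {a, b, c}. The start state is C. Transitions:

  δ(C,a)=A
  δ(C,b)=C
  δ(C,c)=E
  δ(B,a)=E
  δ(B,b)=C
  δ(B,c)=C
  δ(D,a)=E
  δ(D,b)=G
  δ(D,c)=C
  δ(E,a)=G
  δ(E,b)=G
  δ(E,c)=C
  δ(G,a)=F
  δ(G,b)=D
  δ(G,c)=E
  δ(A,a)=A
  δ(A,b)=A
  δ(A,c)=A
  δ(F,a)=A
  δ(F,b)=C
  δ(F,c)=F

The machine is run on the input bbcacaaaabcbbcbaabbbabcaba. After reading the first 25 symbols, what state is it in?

A

C → C → C → E → G → E → G → F → A → A → A → A → A → A → A → A → A → A → A → A → A → A → A → A → A → A
After 25 symbols: A.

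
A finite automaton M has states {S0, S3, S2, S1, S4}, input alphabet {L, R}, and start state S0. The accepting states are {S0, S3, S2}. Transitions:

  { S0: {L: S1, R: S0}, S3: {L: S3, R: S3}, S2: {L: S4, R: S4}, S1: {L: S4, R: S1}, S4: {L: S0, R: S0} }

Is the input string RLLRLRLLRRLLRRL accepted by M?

Trace: S0 -R-> S0 -L-> S1 -L-> S4 -R-> S0 -L-> S1 -R-> S1 -L-> S4 -L-> S0 -R-> S0 -R-> S0 -L-> S1 -L-> S4 -R-> S0 -R-> S0 -L-> S1
End state S1 is not accepting.

No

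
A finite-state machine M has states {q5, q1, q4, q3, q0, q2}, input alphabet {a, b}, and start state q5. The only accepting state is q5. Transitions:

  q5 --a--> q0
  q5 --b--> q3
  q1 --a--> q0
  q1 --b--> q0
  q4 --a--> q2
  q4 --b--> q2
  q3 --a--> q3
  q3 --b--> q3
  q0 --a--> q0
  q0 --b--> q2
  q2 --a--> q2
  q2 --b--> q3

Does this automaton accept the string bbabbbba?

Trace: q5 -b-> q3 -b-> q3 -a-> q3 -b-> q3 -b-> q3 -b-> q3 -b-> q3 -a-> q3
End state q3 is not accepting.

No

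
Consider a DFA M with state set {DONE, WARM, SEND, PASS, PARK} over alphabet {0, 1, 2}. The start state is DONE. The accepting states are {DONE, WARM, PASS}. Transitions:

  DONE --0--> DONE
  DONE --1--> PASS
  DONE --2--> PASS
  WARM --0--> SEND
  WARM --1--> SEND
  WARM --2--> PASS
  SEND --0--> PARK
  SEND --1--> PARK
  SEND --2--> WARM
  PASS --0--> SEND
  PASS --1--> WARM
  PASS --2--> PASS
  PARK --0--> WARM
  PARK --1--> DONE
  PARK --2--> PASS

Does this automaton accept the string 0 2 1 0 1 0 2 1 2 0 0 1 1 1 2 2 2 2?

start at DONE
read '0': DONE → DONE
read '2': DONE → PASS
read '1': PASS → WARM
read '0': WARM → SEND
read '1': SEND → PARK
read '0': PARK → WARM
read '2': WARM → PASS
read '1': PASS → WARM
read '2': WARM → PASS
read '0': PASS → SEND
read '0': SEND → PARK
read '1': PARK → DONE
read '1': DONE → PASS
read '1': PASS → WARM
read '2': WARM → PASS
read '2': PASS → PASS
read '2': PASS → PASS
read '2': PASS → PASS
End state PASS is accepting.

Yes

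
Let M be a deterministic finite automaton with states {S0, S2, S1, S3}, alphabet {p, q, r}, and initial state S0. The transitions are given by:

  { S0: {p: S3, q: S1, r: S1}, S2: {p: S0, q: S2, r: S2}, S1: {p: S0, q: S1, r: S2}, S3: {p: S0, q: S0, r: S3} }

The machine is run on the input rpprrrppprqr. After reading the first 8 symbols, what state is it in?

S3

S0 → S1 → S0 → S3 → S3 → S3 → S3 → S0 → S3
After 8 symbols: S3.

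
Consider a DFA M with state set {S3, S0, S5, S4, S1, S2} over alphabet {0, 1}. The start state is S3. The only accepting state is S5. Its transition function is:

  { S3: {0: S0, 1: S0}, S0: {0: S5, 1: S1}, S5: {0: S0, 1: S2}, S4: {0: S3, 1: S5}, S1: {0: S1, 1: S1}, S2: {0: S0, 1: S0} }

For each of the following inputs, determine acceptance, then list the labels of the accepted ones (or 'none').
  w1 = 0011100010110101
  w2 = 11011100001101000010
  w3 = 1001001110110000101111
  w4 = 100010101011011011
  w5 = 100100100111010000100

none

w1:
  start at S3
  read '0': S3 → S0
  read '0': S0 → S5
  read '1': S5 → S2
  read '1': S2 → S0
  read '1': S0 → S1
  read '0': S1 → S1
  read '0': S1 → S1
  read '0': S1 → S1
  read '1': S1 → S1
  read '0': S1 → S1
  read '1': S1 → S1
  read '1': S1 → S1
  read '0': S1 → S1
  read '1': S1 → S1
  read '0': S1 → S1
  read '1': S1 → S1
  end S1, rejected
w2:
  start at S3
  read '1': S3 → S0
  read '1': S0 → S1
  read '0': S1 → S1
  read '1': S1 → S1
  read '1': S1 → S1
  read '1': S1 → S1
  read '0': S1 → S1
  read '0': S1 → S1
  read '0': S1 → S1
  read '0': S1 → S1
  read '1': S1 → S1
  read '1': S1 → S1
  read '0': S1 → S1
  read '1': S1 → S1
  read '0': S1 → S1
  read '0': S1 → S1
  read '0': S1 → S1
  read '0': S1 → S1
  read '1': S1 → S1
  read '0': S1 → S1
  end S1, rejected
w3:
  start at S3
  read '1': S3 → S0
  read '0': S0 → S5
  read '0': S5 → S0
  read '1': S0 → S1
  read '0': S1 → S1
  read '0': S1 → S1
  read '1': S1 → S1
  read '1': S1 → S1
  read '1': S1 → S1
  read '0': S1 → S1
  read '1': S1 → S1
  read '1': S1 → S1
  read '0': S1 → S1
  read '0': S1 → S1
  read '0': S1 → S1
  read '0': S1 → S1
  read '1': S1 → S1
  read '0': S1 → S1
  read '1': S1 → S1
  read '1': S1 → S1
  read '1': S1 → S1
  read '1': S1 → S1
  end S1, rejected
w4:
  start at S3
  read '1': S3 → S0
  read '0': S0 → S5
  read '0': S5 → S0
  read '0': S0 → S5
  read '1': S5 → S2
  read '0': S2 → S0
  read '1': S0 → S1
  read '0': S1 → S1
  read '1': S1 → S1
  read '0': S1 → S1
  read '1': S1 → S1
  read '1': S1 → S1
  read '0': S1 → S1
  read '1': S1 → S1
  read '1': S1 → S1
  read '0': S1 → S1
  read '1': S1 → S1
  read '1': S1 → S1
  end S1, rejected
w5:
  start at S3
  read '1': S3 → S0
  read '0': S0 → S5
  read '0': S5 → S0
  read '1': S0 → S1
  read '0': S1 → S1
  read '0': S1 → S1
  read '1': S1 → S1
  read '0': S1 → S1
  read '0': S1 → S1
  read '1': S1 → S1
  read '1': S1 → S1
  read '1': S1 → S1
  read '0': S1 → S1
  read '1': S1 → S1
  read '0': S1 → S1
  read '0': S1 → S1
  read '0': S1 → S1
  read '0': S1 → S1
  read '1': S1 → S1
  read '0': S1 → S1
  read '0': S1 → S1
  end S1, rejected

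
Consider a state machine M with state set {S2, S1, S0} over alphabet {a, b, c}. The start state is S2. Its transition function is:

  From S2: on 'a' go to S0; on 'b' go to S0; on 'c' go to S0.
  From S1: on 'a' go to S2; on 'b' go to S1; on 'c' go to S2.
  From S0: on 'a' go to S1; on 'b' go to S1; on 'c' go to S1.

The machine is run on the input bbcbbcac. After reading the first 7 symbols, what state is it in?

S2 → S0 → S1 → S2 → S0 → S1 → S2 → S0
After 7 symbols: S0.

S0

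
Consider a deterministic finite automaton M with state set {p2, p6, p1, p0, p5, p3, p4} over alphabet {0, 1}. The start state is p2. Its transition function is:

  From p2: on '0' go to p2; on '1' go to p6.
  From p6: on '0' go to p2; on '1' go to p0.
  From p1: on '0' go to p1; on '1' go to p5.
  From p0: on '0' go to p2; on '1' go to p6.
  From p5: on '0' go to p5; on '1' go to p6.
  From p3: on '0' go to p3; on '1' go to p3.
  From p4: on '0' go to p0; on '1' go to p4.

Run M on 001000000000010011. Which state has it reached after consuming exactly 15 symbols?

start at p2
read '0': p2 → p2
read '0': p2 → p2
read '1': p2 → p6
read '0': p6 → p2
read '0': p2 → p2
read '0': p2 → p2
read '0': p2 → p2
read '0': p2 → p2
read '0': p2 → p2
read '0': p2 → p2
read '0': p2 → p2
read '0': p2 → p2
read '0': p2 → p2
read '1': p2 → p6
read '0': p6 → p2
After 15 symbols: p2.

p2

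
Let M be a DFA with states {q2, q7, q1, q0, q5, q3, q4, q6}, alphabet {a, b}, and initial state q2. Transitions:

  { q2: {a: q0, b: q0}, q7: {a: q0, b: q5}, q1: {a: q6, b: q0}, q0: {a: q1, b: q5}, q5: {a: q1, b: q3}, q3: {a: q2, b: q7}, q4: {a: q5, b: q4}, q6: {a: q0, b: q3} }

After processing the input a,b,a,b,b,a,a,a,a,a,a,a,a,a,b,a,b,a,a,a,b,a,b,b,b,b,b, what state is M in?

q5

Trace: q2 -a-> q0 -b-> q5 -a-> q1 -b-> q0 -b-> q5 -a-> q1 -a-> q6 -a-> q0 -a-> q1 -a-> q6 -a-> q0 -a-> q1 -a-> q6 -a-> q0 -b-> q5 -a-> q1 -b-> q0 -a-> q1 -a-> q6 -a-> q0 -b-> q5 -a-> q1 -b-> q0 -b-> q5 -b-> q3 -b-> q7 -b-> q5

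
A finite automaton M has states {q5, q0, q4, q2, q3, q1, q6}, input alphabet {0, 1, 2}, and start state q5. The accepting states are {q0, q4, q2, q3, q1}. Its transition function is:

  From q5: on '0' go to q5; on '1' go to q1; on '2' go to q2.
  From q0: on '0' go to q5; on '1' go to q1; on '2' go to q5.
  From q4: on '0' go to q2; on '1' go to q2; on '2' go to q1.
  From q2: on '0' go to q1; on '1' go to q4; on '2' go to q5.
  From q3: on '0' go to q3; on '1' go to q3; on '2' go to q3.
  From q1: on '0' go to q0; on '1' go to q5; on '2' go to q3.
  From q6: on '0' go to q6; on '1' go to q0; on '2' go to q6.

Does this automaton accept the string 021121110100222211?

No

q5 → q5 → q2 → q4 → q2 → q5 → q1 → q5 → q1 → q0 → q1 → q0 → q5 → q2 → q5 → q2 → q5 → q1 → q5
End state q5 is not accepting.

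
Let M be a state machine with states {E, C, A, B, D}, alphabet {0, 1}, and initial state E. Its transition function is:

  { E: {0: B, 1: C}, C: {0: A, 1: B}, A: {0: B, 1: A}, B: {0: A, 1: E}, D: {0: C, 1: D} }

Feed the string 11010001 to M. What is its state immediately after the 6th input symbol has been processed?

A

Trace: E -1-> C -1-> B -0-> A -1-> A -0-> B -0-> A
After 6 symbols: A.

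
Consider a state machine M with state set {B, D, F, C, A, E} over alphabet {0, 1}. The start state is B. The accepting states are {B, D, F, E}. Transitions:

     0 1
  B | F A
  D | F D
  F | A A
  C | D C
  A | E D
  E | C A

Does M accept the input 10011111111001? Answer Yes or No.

No

Trace: B -1-> A -0-> E -0-> C -1-> C -1-> C -1-> C -1-> C -1-> C -1-> C -1-> C -1-> C -0-> D -0-> F -1-> A
End state A is not accepting.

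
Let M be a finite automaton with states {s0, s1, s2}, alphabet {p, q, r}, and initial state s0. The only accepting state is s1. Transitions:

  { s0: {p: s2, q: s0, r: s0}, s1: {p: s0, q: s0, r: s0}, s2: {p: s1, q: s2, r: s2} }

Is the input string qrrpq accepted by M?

No

Trace: s0 -q-> s0 -r-> s0 -r-> s0 -p-> s2 -q-> s2
End state s2 is not accepting.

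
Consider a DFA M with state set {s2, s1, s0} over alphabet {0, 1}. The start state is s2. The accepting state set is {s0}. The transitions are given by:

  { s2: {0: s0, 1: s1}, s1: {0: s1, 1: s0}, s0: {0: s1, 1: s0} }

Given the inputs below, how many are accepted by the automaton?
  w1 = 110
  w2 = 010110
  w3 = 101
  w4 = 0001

w1: Trace: s2 -1-> s1 -1-> s0 -0-> s1  → end s1, rejected
w2: Trace: s2 -0-> s0 -1-> s0 -0-> s1 -1-> s0 -1-> s0 -0-> s1  → end s1, rejected
w3: Trace: s2 -1-> s1 -0-> s1 -1-> s0  → end s0, accepted
w4: Trace: s2 -0-> s0 -0-> s1 -0-> s1 -1-> s0  → end s0, accepted

2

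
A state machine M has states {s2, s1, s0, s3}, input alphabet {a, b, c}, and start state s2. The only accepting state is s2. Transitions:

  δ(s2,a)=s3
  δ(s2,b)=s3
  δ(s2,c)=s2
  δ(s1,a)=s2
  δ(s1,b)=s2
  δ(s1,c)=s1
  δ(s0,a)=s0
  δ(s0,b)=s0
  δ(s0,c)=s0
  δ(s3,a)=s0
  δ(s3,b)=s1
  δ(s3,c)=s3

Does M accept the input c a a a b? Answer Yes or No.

Trace: s2 -c-> s2 -a-> s3 -a-> s0 -a-> s0 -b-> s0
End state s0 is not accepting.

No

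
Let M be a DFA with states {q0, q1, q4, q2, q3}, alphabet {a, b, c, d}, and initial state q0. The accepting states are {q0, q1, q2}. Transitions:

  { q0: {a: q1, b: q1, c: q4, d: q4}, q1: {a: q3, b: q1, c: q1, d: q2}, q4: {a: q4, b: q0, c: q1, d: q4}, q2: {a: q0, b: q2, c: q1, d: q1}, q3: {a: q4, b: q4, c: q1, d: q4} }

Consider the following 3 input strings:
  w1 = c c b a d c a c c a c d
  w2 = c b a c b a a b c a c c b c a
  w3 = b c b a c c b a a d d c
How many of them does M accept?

2

w1:
  start at q0
  read 'c': q0 → q4
  read 'c': q4 → q1
  read 'b': q1 → q1
  read 'a': q1 → q3
  read 'd': q3 → q4
  read 'c': q4 → q1
  read 'a': q1 → q3
  read 'c': q3 → q1
  read 'c': q1 → q1
  read 'a': q1 → q3
  read 'c': q3 → q1
  read 'd': q1 → q2
  end q2, accepted
w2:
  start at q0
  read 'c': q0 → q4
  read 'b': q4 → q0
  read 'a': q0 → q1
  read 'c': q1 → q1
  read 'b': q1 → q1
  read 'a': q1 → q3
  read 'a': q3 → q4
  read 'b': q4 → q0
  read 'c': q0 → q4
  read 'a': q4 → q4
  read 'c': q4 → q1
  read 'c': q1 → q1
  read 'b': q1 → q1
  read 'c': q1 → q1
  read 'a': q1 → q3
  end q3, rejected
w3:
  start at q0
  read 'b': q0 → q1
  read 'c': q1 → q1
  read 'b': q1 → q1
  read 'a': q1 → q3
  read 'c': q3 → q1
  read 'c': q1 → q1
  read 'b': q1 → q1
  read 'a': q1 → q3
  read 'a': q3 → q4
  read 'd': q4 → q4
  read 'd': q4 → q4
  read 'c': q4 → q1
  end q1, accepted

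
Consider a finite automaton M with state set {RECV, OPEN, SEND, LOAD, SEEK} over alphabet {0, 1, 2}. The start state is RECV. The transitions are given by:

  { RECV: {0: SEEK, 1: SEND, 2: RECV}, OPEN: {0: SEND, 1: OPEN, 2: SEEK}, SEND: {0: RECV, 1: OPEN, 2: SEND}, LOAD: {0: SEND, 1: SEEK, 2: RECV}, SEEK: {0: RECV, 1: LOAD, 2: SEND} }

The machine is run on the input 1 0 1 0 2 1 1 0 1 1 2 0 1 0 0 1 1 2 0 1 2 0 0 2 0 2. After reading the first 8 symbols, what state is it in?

SEND

Trace: RECV -1-> SEND -0-> RECV -1-> SEND -0-> RECV -2-> RECV -1-> SEND -1-> OPEN -0-> SEND
After 8 symbols: SEND.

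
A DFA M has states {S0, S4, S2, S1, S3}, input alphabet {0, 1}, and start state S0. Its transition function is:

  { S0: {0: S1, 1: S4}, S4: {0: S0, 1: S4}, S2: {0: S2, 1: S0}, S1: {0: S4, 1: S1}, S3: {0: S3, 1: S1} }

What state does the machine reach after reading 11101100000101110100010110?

Trace: S0 -1-> S4 -1-> S4 -1-> S4 -0-> S0 -1-> S4 -1-> S4 -0-> S0 -0-> S1 -0-> S4 -0-> S0 -0-> S1 -1-> S1 -0-> S4 -1-> S4 -1-> S4 -1-> S4 -0-> S0 -1-> S4 -0-> S0 -0-> S1 -0-> S4 -1-> S4 -0-> S0 -1-> S4 -1-> S4 -0-> S0

S0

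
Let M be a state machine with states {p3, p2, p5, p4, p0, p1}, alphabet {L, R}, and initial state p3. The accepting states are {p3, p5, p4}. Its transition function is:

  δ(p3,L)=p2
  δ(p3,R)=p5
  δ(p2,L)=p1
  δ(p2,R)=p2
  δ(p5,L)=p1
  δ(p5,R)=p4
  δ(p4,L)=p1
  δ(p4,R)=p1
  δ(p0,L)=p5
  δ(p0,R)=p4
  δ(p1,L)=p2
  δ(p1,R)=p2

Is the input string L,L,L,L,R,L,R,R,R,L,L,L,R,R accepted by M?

p3 → p2 → p1 → p2 → p1 → p2 → p1 → p2 → p2 → p2 → p1 → p2 → p1 → p2 → p2
End state p2 is not accepting.

No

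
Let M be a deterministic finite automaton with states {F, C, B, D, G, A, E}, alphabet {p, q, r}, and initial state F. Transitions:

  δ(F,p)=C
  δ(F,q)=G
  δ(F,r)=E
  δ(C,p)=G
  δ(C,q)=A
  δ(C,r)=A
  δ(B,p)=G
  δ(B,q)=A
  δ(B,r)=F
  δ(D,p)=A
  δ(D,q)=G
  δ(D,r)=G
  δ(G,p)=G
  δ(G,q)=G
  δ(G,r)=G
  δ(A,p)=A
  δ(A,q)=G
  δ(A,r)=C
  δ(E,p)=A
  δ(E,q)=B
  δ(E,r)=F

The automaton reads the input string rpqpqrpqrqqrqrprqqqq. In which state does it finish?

G

start at F
read 'r': F → E
read 'p': E → A
read 'q': A → G
read 'p': G → G
read 'q': G → G
read 'r': G → G
read 'p': G → G
read 'q': G → G
read 'r': G → G
read 'q': G → G
read 'q': G → G
read 'r': G → G
read 'q': G → G
read 'r': G → G
read 'p': G → G
read 'r': G → G
read 'q': G → G
read 'q': G → G
read 'q': G → G
read 'q': G → G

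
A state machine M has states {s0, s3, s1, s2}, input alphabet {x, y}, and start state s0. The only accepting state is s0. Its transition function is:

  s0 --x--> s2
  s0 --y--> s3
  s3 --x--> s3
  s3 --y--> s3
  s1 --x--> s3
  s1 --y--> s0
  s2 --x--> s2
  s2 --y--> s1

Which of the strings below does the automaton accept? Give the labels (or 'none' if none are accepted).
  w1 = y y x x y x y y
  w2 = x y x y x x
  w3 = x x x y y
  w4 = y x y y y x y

w1:
  start at s0
  read 'y': s0 → s3
  read 'y': s3 → s3
  read 'x': s3 → s3
  read 'x': s3 → s3
  read 'y': s3 → s3
  read 'x': s3 → s3
  read 'y': s3 → s3
  read 'y': s3 → s3
  end s3, rejected
w2:
  start at s0
  read 'x': s0 → s2
  read 'y': s2 → s1
  read 'x': s1 → s3
  read 'y': s3 → s3
  read 'x': s3 → s3
  read 'x': s3 → s3
  end s3, rejected
w3:
  start at s0
  read 'x': s0 → s2
  read 'x': s2 → s2
  read 'x': s2 → s2
  read 'y': s2 → s1
  read 'y': s1 → s0
  end s0, accepted
w4:
  start at s0
  read 'y': s0 → s3
  read 'x': s3 → s3
  read 'y': s3 → s3
  read 'y': s3 → s3
  read 'y': s3 → s3
  read 'x': s3 → s3
  read 'y': s3 → s3
  end s3, rejected

w3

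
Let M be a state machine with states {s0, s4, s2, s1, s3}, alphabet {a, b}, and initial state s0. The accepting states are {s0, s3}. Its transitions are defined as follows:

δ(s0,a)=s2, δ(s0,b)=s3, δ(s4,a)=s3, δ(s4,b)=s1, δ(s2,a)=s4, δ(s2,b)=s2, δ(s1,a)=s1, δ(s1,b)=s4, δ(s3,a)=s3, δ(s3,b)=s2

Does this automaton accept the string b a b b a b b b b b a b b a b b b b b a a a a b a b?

Trace: s0 -b-> s3 -a-> s3 -b-> s2 -b-> s2 -a-> s4 -b-> s1 -b-> s4 -b-> s1 -b-> s4 -b-> s1 -a-> s1 -b-> s4 -b-> s1 -a-> s1 -b-> s4 -b-> s1 -b-> s4 -b-> s1 -b-> s4 -a-> s3 -a-> s3 -a-> s3 -a-> s3 -b-> s2 -a-> s4 -b-> s1
End state s1 is not accepting.

No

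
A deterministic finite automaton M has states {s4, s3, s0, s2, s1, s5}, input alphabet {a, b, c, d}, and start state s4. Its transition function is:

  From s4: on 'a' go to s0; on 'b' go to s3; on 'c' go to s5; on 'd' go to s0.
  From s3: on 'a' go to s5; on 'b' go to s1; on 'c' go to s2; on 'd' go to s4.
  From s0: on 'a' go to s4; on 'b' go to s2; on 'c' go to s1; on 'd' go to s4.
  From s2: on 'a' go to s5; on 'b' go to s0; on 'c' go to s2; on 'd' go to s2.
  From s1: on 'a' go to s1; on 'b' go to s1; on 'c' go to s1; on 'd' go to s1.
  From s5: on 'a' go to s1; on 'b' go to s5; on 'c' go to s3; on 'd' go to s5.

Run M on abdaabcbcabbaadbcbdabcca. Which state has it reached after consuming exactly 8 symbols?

Trace: s4 -a-> s0 -b-> s2 -d-> s2 -a-> s5 -a-> s1 -b-> s1 -c-> s1 -b-> s1
After 8 symbols: s1.

s1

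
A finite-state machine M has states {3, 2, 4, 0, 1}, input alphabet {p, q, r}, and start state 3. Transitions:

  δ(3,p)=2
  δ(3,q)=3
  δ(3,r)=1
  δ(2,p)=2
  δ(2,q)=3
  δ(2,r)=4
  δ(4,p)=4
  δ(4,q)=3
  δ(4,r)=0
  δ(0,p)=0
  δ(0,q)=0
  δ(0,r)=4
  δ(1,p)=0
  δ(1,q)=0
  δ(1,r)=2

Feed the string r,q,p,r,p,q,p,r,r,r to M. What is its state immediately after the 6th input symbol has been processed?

start at 3
read 'r': 3 → 1
read 'q': 1 → 0
read 'p': 0 → 0
read 'r': 0 → 4
read 'p': 4 → 4
read 'q': 4 → 3
After 6 symbols: 3.

3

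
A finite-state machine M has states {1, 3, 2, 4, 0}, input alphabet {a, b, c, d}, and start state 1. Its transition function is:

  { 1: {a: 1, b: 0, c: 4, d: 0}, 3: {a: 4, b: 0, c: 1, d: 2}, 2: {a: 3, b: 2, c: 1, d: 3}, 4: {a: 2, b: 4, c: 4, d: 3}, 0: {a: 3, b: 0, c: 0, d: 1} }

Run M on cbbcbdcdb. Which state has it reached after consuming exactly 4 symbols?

4

start at 1
read 'c': 1 → 4
read 'b': 4 → 4
read 'b': 4 → 4
read 'c': 4 → 4
After 4 symbols: 4.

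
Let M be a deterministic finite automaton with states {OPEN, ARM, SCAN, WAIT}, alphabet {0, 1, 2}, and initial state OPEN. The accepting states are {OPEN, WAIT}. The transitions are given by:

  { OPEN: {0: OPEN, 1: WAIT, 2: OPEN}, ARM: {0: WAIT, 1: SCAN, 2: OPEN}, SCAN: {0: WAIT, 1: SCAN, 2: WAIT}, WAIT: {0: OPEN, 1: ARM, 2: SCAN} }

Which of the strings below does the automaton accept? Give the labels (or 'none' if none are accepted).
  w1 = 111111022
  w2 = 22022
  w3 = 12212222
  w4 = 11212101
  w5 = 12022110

w1, w2, w3, w5

w1: OPEN → WAIT → ARM → SCAN → SCAN → SCAN → SCAN → WAIT → SCAN → WAIT  → end WAIT, accepted
w2: OPEN → OPEN → OPEN → OPEN → OPEN → OPEN  → end OPEN, accepted
w3: OPEN → WAIT → SCAN → WAIT → ARM → OPEN → OPEN → OPEN → OPEN  → end OPEN, accepted
w4: OPEN → WAIT → ARM → OPEN → WAIT → SCAN → SCAN → WAIT → ARM  → end ARM, rejected
w5: OPEN → WAIT → SCAN → WAIT → SCAN → WAIT → ARM → SCAN → WAIT  → end WAIT, accepted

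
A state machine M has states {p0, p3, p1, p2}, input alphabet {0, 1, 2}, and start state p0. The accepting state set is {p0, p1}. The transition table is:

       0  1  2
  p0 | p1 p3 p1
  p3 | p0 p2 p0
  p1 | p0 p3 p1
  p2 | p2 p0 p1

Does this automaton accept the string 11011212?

Yes

start at p0
read '1': p0 → p3
read '1': p3 → p2
read '0': p2 → p2
read '1': p2 → p0
read '1': p0 → p3
read '2': p3 → p0
read '1': p0 → p3
read '2': p3 → p0
End state p0 is accepting.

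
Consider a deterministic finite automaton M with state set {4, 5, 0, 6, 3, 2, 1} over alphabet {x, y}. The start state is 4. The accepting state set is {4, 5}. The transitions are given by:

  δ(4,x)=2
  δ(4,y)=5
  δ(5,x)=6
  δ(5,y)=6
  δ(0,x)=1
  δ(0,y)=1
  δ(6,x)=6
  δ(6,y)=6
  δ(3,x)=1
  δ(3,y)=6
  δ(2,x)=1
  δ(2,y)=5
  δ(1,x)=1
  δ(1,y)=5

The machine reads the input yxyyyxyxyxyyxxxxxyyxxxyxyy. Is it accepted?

No

Trace: 4 -y-> 5 -x-> 6 -y-> 6 -y-> 6 -y-> 6 -x-> 6 -y-> 6 -x-> 6 -y-> 6 -x-> 6 -y-> 6 -y-> 6 -x-> 6 -x-> 6 -x-> 6 -x-> 6 -x-> 6 -y-> 6 -y-> 6 -x-> 6 -x-> 6 -x-> 6 -y-> 6 -x-> 6 -y-> 6 -y-> 6
End state 6 is not accepting.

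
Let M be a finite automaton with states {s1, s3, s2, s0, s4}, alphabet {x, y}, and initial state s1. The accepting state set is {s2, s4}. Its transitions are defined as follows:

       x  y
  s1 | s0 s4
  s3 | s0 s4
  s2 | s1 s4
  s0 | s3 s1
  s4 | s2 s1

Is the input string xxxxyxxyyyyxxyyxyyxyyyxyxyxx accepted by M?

s1 → s0 → s3 → s0 → s3 → s4 → s2 → s1 → s4 → s1 → s4 → s1 → s0 → s3 → s4 → s1 → s0 → s1 → s4 → s2 → s4 → s1 → s4 → s2 → s4 → s2 → s4 → s2 → s1
End state s1 is not accepting.

No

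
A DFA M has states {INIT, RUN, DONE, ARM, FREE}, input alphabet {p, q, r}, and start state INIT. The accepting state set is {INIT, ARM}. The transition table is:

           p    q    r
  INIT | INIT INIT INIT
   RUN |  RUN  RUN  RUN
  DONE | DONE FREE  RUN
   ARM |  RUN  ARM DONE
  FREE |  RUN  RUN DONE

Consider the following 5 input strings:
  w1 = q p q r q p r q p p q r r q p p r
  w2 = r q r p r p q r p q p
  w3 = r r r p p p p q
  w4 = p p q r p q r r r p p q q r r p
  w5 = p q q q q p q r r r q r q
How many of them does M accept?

w1:
  start at INIT
  read 'q': INIT → INIT
  read 'p': INIT → INIT
  read 'q': INIT → INIT
  read 'r': INIT → INIT
  read 'q': INIT → INIT
  read 'p': INIT → INIT
  read 'r': INIT → INIT
  read 'q': INIT → INIT
  read 'p': INIT → INIT
  read 'p': INIT → INIT
  read 'q': INIT → INIT
  read 'r': INIT → INIT
  read 'r': INIT → INIT
  read 'q': INIT → INIT
  read 'p': INIT → INIT
  read 'p': INIT → INIT
  read 'r': INIT → INIT
  end INIT, accepted
w2:
  start at INIT
  read 'r': INIT → INIT
  read 'q': INIT → INIT
  read 'r': INIT → INIT
  read 'p': INIT → INIT
  read 'r': INIT → INIT
  read 'p': INIT → INIT
  read 'q': INIT → INIT
  read 'r': INIT → INIT
  read 'p': INIT → INIT
  read 'q': INIT → INIT
  read 'p': INIT → INIT
  end INIT, accepted
w3:
  start at INIT
  read 'r': INIT → INIT
  read 'r': INIT → INIT
  read 'r': INIT → INIT
  read 'p': INIT → INIT
  read 'p': INIT → INIT
  read 'p': INIT → INIT
  read 'p': INIT → INIT
  read 'q': INIT → INIT
  end INIT, accepted
w4:
  start at INIT
  read 'p': INIT → INIT
  read 'p': INIT → INIT
  read 'q': INIT → INIT
  read 'r': INIT → INIT
  read 'p': INIT → INIT
  read 'q': INIT → INIT
  read 'r': INIT → INIT
  read 'r': INIT → INIT
  read 'r': INIT → INIT
  read 'p': INIT → INIT
  read 'p': INIT → INIT
  read 'q': INIT → INIT
  read 'q': INIT → INIT
  read 'r': INIT → INIT
  read 'r': INIT → INIT
  read 'p': INIT → INIT
  end INIT, accepted
w5:
  start at INIT
  read 'p': INIT → INIT
  read 'q': INIT → INIT
  read 'q': INIT → INIT
  read 'q': INIT → INIT
  read 'q': INIT → INIT
  read 'p': INIT → INIT
  read 'q': INIT → INIT
  read 'r': INIT → INIT
  read 'r': INIT → INIT
  read 'r': INIT → INIT
  read 'q': INIT → INIT
  read 'r': INIT → INIT
  read 'q': INIT → INIT
  end INIT, accepted

5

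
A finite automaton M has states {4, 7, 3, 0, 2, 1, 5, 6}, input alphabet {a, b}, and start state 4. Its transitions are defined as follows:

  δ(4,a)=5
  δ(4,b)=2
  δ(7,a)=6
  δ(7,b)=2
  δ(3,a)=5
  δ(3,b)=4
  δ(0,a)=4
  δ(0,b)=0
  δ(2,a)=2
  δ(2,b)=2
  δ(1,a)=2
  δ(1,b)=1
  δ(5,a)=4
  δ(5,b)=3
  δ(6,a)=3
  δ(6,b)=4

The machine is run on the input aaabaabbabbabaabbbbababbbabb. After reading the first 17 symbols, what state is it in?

2

Trace: 4 -a-> 5 -a-> 4 -a-> 5 -b-> 3 -a-> 5 -a-> 4 -b-> 2 -b-> 2 -a-> 2 -b-> 2 -b-> 2 -a-> 2 -b-> 2 -a-> 2 -a-> 2 -b-> 2 -b-> 2
After 17 symbols: 2.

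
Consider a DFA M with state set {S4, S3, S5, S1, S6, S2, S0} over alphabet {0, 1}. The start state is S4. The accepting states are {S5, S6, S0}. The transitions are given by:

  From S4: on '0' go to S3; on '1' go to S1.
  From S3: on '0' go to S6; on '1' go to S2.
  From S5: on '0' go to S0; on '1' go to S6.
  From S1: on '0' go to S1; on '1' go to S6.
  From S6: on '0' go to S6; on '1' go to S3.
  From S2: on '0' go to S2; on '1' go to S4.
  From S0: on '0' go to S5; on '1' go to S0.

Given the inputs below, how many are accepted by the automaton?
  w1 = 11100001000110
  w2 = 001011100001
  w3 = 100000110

w1: Trace: S4 -1-> S1 -1-> S6 -1-> S3 -0-> S6 -0-> S6 -0-> S6 -0-> S6 -1-> S3 -0-> S6 -0-> S6 -0-> S6 -1-> S3 -1-> S2 -0-> S2  → end S2, rejected
w2: Trace: S4 -0-> S3 -0-> S6 -1-> S3 -0-> S6 -1-> S3 -1-> S2 -1-> S4 -0-> S3 -0-> S6 -0-> S6 -0-> S6 -1-> S3  → end S3, rejected
w3: Trace: S4 -1-> S1 -0-> S1 -0-> S1 -0-> S1 -0-> S1 -0-> S1 -1-> S6 -1-> S3 -0-> S6  → end S6, accepted

1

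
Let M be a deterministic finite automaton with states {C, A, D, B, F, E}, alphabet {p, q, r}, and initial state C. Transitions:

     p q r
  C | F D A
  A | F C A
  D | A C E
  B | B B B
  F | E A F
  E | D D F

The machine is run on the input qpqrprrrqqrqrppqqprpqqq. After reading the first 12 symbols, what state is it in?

start at C
read 'q': C → D
read 'p': D → A
read 'q': A → C
read 'r': C → A
read 'p': A → F
read 'r': F → F
read 'r': F → F
read 'r': F → F
read 'q': F → A
read 'q': A → C
read 'r': C → A
read 'q': A → C
After 12 symbols: C.

C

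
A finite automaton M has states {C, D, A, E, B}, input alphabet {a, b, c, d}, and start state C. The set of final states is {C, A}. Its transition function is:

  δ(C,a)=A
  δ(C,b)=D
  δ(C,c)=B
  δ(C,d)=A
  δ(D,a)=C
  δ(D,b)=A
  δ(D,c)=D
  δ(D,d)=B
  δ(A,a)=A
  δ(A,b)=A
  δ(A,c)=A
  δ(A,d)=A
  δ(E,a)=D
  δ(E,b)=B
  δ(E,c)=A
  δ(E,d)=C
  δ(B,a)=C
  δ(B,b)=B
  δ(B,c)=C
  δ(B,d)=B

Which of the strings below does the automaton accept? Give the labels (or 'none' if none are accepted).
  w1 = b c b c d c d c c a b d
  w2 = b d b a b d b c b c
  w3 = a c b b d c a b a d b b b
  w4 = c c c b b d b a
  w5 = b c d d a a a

w1, w3, w4, w5

w1: C → D → D → A → A → A → A → A → A → A → A → A → A  → end A, accepted
w2: C → D → B → B → C → D → B → B → C → D → D  → end D, rejected
w3: C → A → A → A → A → A → A → A → A → A → A → A → A → A  → end A, accepted
w4: C → B → C → B → B → B → B → B → C  → end C, accepted
w5: C → D → D → B → B → C → A → A  → end A, accepted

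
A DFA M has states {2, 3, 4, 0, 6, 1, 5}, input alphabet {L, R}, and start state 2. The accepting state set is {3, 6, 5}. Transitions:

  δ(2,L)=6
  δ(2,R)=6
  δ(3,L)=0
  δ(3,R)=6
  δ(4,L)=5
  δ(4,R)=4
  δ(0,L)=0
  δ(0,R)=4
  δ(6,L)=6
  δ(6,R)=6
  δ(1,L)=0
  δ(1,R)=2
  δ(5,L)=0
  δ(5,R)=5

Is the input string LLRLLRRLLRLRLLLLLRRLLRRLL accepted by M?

start at 2
read 'L': 2 → 6
read 'L': 6 → 6
read 'R': 6 → 6
read 'L': 6 → 6
read 'L': 6 → 6
read 'R': 6 → 6
read 'R': 6 → 6
read 'L': 6 → 6
read 'L': 6 → 6
read 'R': 6 → 6
read 'L': 6 → 6
read 'R': 6 → 6
read 'L': 6 → 6
read 'L': 6 → 6
read 'L': 6 → 6
read 'L': 6 → 6
read 'L': 6 → 6
read 'R': 6 → 6
read 'R': 6 → 6
read 'L': 6 → 6
read 'L': 6 → 6
read 'R': 6 → 6
read 'R': 6 → 6
read 'L': 6 → 6
read 'L': 6 → 6
End state 6 is accepting.

Yes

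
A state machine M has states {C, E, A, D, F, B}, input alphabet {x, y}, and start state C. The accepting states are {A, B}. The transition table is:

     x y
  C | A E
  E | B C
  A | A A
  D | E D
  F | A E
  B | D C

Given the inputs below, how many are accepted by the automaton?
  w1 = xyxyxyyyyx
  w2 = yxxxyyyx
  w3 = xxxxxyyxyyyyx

3

w1: C → A → A → A → A → A → A → A → A → A → A  → end A, accepted
w2: C → E → B → D → E → C → E → C → A  → end A, accepted
w3: C → A → A → A → A → A → A → A → A → A → A → A → A → A  → end A, accepted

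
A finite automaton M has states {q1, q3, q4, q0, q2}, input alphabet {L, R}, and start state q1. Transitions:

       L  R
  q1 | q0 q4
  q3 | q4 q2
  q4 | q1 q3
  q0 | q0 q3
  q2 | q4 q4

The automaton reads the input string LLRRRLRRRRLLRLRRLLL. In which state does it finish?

Trace: q1 -L-> q0 -L-> q0 -R-> q3 -R-> q2 -R-> q4 -L-> q1 -R-> q4 -R-> q3 -R-> q2 -R-> q4 -L-> q1 -L-> q0 -R-> q3 -L-> q4 -R-> q3 -R-> q2 -L-> q4 -L-> q1 -L-> q0

q0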